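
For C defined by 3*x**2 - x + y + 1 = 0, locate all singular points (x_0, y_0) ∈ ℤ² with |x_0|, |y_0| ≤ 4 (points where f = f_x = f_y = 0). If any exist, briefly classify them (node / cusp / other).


No singular points in the scanned grid; C is smooth there.

Compute partial derivatives:
  f_x = 6*x - 1.
  f_y = 1.
f_y = 1 is a nonzero constant, so f_y never vanishes: no point (x, y) can satisfy f = f_x = f_y = 0. In particular no (x, y) ∈ {−4, ..., 4}² is singular; the curve is smooth.


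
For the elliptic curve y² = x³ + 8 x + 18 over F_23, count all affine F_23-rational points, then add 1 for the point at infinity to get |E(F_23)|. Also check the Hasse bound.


Affine points = {(0, 8), (0, 15), (1, 2), (1, 21), (3, 0), (6, 11), (6, 12), (7, 7), (7, 16), (12, 5), (12, 18), (20, 6), (20, 17), (22, 3), (22, 20)}; affine count = 15; |E(F_23)| = 16.

Discriminant check: Δ ∝ 4a³ + 27b² = 4·8³ + 27·18² = 4·512 + 27·324 ≡ 9 (mod 23). Nonzero ⇒ E is nonsingular.
For each x ∈ F_23, compute rhs = x³ + 8·x + 18 mod 23, then count y ∈ F_23 with y² ≡ rhs.
  x = 0: rhs = 18, matching y values: 8, 15 (2 points).
  x = 1: rhs = 4, matching y values: 2, 21 (2 points).
  x = 2: rhs = 19, matching y values: none (0 points).
  x = 3: rhs = 0, matching y values: 0 (1 points).
  x = 4: rhs = 22, matching y values: none (0 points).
  x = 5: rhs = 22, matching y values: none (0 points).
  x = 6: rhs = 6, matching y values: 11, 12 (2 points).
  x = 7: rhs = 3, matching y values: 7, 16 (2 points).
  x = 8: rhs = 19, matching y values: none (0 points).
  x = 9: rhs = 14, matching y values: none (0 points).
  x = 10: rhs = 17, matching y values: none (0 points).
  x = 11: rhs = 11, matching y values: none (0 points).
  x = 12: rhs = 2, matching y values: 5, 18 (2 points).
  x = 13: rhs = 19, matching y values: none (0 points).
  x = 14: rhs = 22, matching y values: none (0 points).
  x = 15: rhs = 17, matching y values: none (0 points).
  x = 16: rhs = 10, matching y values: none (0 points).
  x = 17: rhs = 7, matching y values: none (0 points).
  x = 18: rhs = 14, matching y values: none (0 points).
  x = 19: rhs = 14, matching y values: none (0 points).
  x = 20: rhs = 13, matching y values: 6, 17 (2 points).
  x = 21: rhs = 17, matching y values: none (0 points).
  x = 22: rhs = 9, matching y values: 3, 20 (2 points).
Total affine count: 15.
Full point count |E(F_23)| = 15 + 1 = 16.
Hasse bound: |16 − (23+1)| = |-8| = 8 ≤ 2√23 ≈ 9.5917 ✓.


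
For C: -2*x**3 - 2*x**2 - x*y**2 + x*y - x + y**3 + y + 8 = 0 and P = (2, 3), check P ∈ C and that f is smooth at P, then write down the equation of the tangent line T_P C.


Tangent line at P: -39*x + 18*y + 24 = 0.

Step 1: f(2, 3) = 0, so P lies on C.
Step 2: partial derivatives
  f_x(x, y) = -6*x**2 - 4*x - y**2 + y - 1, f_y(x, y) = -2*x*y + x + 3*y**2 + 1.
  f_x(P) = -39, f_y(P) = 18 (gradient nonzero, so P is smooth).
Step 3: tangent line at P: -39·(x − 2) + 18·(y − 3) = 0.
Expanding: -39*x + 18*y + 24 = 0.


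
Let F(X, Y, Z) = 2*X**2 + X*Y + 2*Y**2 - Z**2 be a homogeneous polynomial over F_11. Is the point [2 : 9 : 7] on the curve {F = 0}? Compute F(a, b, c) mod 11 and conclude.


F(2,9,7) ≡ 7 (mod 11); P is NOT on the curve.

Evaluate F(2, 9, 7) term-by-term (mod 11).
  2*X**2 ↦ 2·4·1·1 = 8
  X*Y ↦ 1·2·9·1 = 18
  2*Y**2 ↦ 2·1·81·1 = 162
  -Z**2 ↦ -1·1·1·49 = -49
Sum: F(2, 9, 7) = (8) + (18) + (162) + (-49) = 139.
Reducing mod 11: 139 ≡ 7 (mod 11).
Since F(a, b, c) ≡ 7 ≠ 0 (mod 11), P does NOT lie on the curve.


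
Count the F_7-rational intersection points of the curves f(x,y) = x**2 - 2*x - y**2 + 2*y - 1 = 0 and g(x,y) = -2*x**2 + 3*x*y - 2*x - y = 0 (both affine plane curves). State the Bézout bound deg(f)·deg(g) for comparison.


Common zeros: {(2, 1)}; count = 1; Bézout bound = 4.

deg(f) = 2, deg(g) = 2, so Bézout bound = 4.
Scan x ∈ F_7. For each x, list the y ∈ F_7 with f(x, y) ≡ 0 and those with g(x, y) ≡ 0 (mod 7); the common zeros in that column are the intersection.
  x = 0: f ≡ 0 at y ∈ {1}; g ≡ 0 at y ∈ {0}; common: ∅.
  x = 1: f ≡ 0 at y ∈ ∅; g ≡ 0 at y ∈ {2}; common: ∅.
  x = 2: f ≡ 0 at y ∈ {1}; g ≡ 0 at y ∈ {1}; common: {1}.
  x = 3: f ≡ 0 at y ∈ ∅; g ≡ 0 at y ∈ {3}; common: ∅.
  x = 4: f ≡ 0 at y ∈ {0, 2}; g ≡ 0 at y ∈ {3}; common: ∅.
  x = 5: f ≡ 0 at y ∈ {0, 2}; g ≡ 0 at y ∈ ∅; common: ∅.
  x = 6: f ≡ 0 at y ∈ ∅; g ≡ 0 at y ∈ {0}; common: ∅.
Collecting: common zeros = {(2, 1)}, so the count is 1.
Comparison with the Bézout bound: 1 ≤ 4 = deg(f)·deg(g), as expected for curves with no common component (the affine F_7-count falls short of the bound because intersections may lie at infinity, over extension fields, or carry multiplicity).


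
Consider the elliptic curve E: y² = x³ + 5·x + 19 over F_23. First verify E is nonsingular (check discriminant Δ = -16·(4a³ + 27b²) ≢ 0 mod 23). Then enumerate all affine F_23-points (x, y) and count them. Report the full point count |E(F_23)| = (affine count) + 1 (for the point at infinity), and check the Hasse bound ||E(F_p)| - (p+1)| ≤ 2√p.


Affine points = {(1, 5), (1, 18), (5, 10), (5, 13), (6, 9), (6, 14), (7, 11), (7, 12), (11, 5), (11, 18), (12, 6), (12, 17), (13, 2), (13, 21), (14, 2), (14, 21), (16, 3), (16, 20), (17, 7), (17, 16), (19, 2), (19, 21), (20, 0), (21, 1), (21, 22), (22, 6), (22, 17)}; affine count = 27; |E(F_23)| = 28.

Discriminant check: Δ ∝ 4a³ + 27b² = 4·5³ + 27·19² = 4·125 + 27·361 ≡ 12 (mod 23). Nonzero ⇒ E is nonsingular.
For each x ∈ F_23, compute rhs = x³ + 5·x + 19 mod 23, then count y ∈ F_23 with y² ≡ rhs.
  x = 0: rhs = 19, matching y values: none (0 points).
  x = 1: rhs = 2, matching y values: 5, 18 (2 points).
  x = 2: rhs = 14, matching y values: none (0 points).
  x = 3: rhs = 15, matching y values: none (0 points).
  x = 4: rhs = 11, matching y values: none (0 points).
  x = 5: rhs = 8, matching y values: 10, 13 (2 points).
  x = 6: rhs = 12, matching y values: 9, 14 (2 points).
  x = 7: rhs = 6, matching y values: 11, 12 (2 points).
  x = 8: rhs = 19, matching y values: none (0 points).
  x = 9: rhs = 11, matching y values: none (0 points).
  x = 10: rhs = 11, matching y values: none (0 points).
  x = 11: rhs = 2, matching y values: 5, 18 (2 points).
  x = 12: rhs = 13, matching y values: 6, 17 (2 points).
  x = 13: rhs = 4, matching y values: 2, 21 (2 points).
  x = 14: rhs = 4, matching y values: 2, 21 (2 points).
  x = 15: rhs = 19, matching y values: none (0 points).
  x = 16: rhs = 9, matching y values: 3, 20 (2 points).
  x = 17: rhs = 3, matching y values: 7, 16 (2 points).
  x = 18: rhs = 7, matching y values: none (0 points).
  x = 19: rhs = 4, matching y values: 2, 21 (2 points).
  x = 20: rhs = 0, matching y values: 0 (1 points).
  x = 21: rhs = 1, matching y values: 1, 22 (2 points).
  x = 22: rhs = 13, matching y values: 6, 17 (2 points).
Total affine count: 27.
Full point count |E(F_23)| = 27 + 1 = 28.
Hasse bound: |28 − (23+1)| = |4| = 4 ≤ 2√23 ≈ 9.5917 ✓.


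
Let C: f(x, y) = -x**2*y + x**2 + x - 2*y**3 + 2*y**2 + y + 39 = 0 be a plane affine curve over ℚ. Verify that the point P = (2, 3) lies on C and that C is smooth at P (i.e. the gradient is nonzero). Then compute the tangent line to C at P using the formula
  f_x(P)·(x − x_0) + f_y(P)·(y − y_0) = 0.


Tangent line at P: -7*x - 45*y + 149 = 0.

Step 1: f(2, 3) = 0, so P lies on C.
Step 2: partial derivatives
  f_x(x, y) = -2*x*y + 2*x + 1, f_y(x, y) = -x**2 - 6*y**2 + 4*y + 1.
  f_x(P) = -7, f_y(P) = -45 (gradient nonzero, so P is smooth).
Step 3: tangent line at P: -7·(x − 2) + -45·(y − 3) = 0.
Expanding: -7*x - 45*y + 149 = 0.


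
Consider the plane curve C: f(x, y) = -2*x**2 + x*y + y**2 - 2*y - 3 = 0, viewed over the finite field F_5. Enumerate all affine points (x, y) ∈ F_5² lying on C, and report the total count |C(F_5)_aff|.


Affine F_5-points: {(0, 3), (0, 4), (1, 0), (1, 1), (2, 1), (2, 4), (3, 2), (4, 0), (4, 3)}; count = 9.

For each of the 25 pairs (x, y) ∈ F_5², evaluate f(x, y) mod 5. Record the zeros.
  x = 0: [0↦2, 1↦1, 2↦2, 3↦0, 4↦0]  zeros at y ∈ {3, 4}
  x = 1: [0↦0, 1↦0, 2↦2, 3↦1, 4↦2]  zeros at y ∈ {0, 1}
  x = 2: [0↦4, 1↦0, 2↦3, 3↦3, 4↦0]  zeros at y ∈ {1, 4}
  x = 3: [0↦4, 1↦1, 2↦0, 3↦1, 4↦4]  zeros at y ∈ {2}
  x = 4: [0↦0, 1↦3, 2↦3, 3↦0, 4↦4]  zeros at y ∈ {0, 3}
Collecting zeros: affine points = {(0, 3), (0, 4), (1, 0), (1, 1), (2, 1), (2, 4), (3, 2), (4, 0), (4, 3)}.
Total count |C(F_5)_aff| = 9.


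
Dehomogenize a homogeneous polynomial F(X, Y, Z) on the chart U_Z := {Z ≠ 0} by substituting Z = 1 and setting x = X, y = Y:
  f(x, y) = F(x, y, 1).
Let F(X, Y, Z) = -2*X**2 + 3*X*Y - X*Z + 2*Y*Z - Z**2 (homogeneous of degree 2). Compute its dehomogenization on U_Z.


f(x, y) = -2*x**2 + 3*x*y - x + 2*y - 1

On U_Z we set Z = 1. Each monomial c·X^i·Y^j·Z^k in F becomes c·x^i·y^j·1^k = c·x^i·y^j.
Substituting Z = 1: F(X, Y, 1) = -2*x**2 + 3*x*y - x + 2*y - 1.
Note: deg(f) ≤ deg(F) = 2; strict inequality happens when F is divisible by Z (lost terms).


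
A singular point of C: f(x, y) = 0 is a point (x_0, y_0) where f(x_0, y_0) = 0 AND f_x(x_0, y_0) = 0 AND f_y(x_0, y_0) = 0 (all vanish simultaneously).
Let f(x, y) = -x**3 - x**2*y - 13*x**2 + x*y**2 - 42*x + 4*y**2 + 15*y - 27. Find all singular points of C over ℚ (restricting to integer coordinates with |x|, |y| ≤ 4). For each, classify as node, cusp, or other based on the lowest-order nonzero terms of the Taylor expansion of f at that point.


Singular points: {(-3, -3)}; classification: node.

Compute partial derivatives:
  f_x = -3*x**2 - 2*x*y - 26*x + y**2 - 42.
  f_y = -x**2 + 2*x*y + 8*y + 15.
Scan x_0 ∈ {−4, ..., 4}. For each x_0, f_y(x_0, y) is a polynomial in y; find its integer roots y ∈ {−4, ..., 4}, then test f_x and f at those candidates.
  x = -4: f_y(-4, y) = -1; no integer root y with |y| ≤ 4.
  x = -3: f_y(-3, y) = 2*y + 6; vanishes at y ∈ {-3}. (-3, -3): f_x = 0, f = 0 — SINGULAR.
  x = -2: f_y(-2, y) = 4*y + 11; no integer root y with |y| ≤ 4.
  x = -1: f_y(-1, y) = 6*y + 14; no integer root y with |y| ≤ 4.
  x = 0: f_y(0, y) = 8*y + 15; no integer root y with |y| ≤ 4.
  x = 1: f_y(1, y) = 10*y + 14; no integer root y with |y| ≤ 4.
  x = 2: f_y(2, y) = 12*y + 11; no integer root y with |y| ≤ 4.
  x = 3: f_y(3, y) = 14*y + 6; no integer root y with |y| ≤ 4.
  x = 4: f_y(4, y) = 16*y - 1; no integer root y with |y| ≤ 4.
Only singular point on the grid: (-3, -3).
Classify: substitute x = -3 + u, y = -3 + v and expand: f = -u**3 - u**2*v - u**2 + u*v**2 + v**2.
No constant or linear terms (consistent with a singular point). Quadratic part: -u**2 + v**2. Cubic part: -u**3 - u**2*v + u*v**2.
The quadratic part v**2 - u**2 = (v − u)(v + u) splits into two distinct linear factors, so there are two distinct tangent lines y − -3 = ±(x − -3) — this is a node (ordinary double point).
Classification: node.


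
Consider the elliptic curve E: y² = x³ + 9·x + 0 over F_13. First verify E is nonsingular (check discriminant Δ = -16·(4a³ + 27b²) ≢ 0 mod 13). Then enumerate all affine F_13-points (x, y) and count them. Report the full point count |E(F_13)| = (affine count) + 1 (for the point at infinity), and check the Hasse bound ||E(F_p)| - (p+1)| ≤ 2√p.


Affine points = {(0, 0), (1, 6), (1, 7), (2, 0), (4, 3), (4, 10), (5, 1), (5, 12), (6, 6), (6, 7), (7, 4), (7, 9), (8, 5), (8, 8), (9, 2), (9, 11), (11, 0), (12, 4), (12, 9)}; affine count = 19; |E(F_13)| = 20.

Discriminant check: Δ ∝ 4a³ + 27b² = 4·9³ + 27·0² = 4·729 + 27·0 ≡ 4 (mod 13). Nonzero ⇒ E is nonsingular.
For each x ∈ F_13, compute rhs = x³ + 9·x + 0 mod 13, then count y ∈ F_13 with y² ≡ rhs.
  x = 0: rhs = 0, matching y values: 0 (1 points).
  x = 1: rhs = 10, matching y values: 6, 7 (2 points).
  x = 2: rhs = 0, matching y values: 0 (1 points).
  x = 3: rhs = 2, matching y values: none (0 points).
  x = 4: rhs = 9, matching y values: 3, 10 (2 points).
  x = 5: rhs = 1, matching y values: 1, 12 (2 points).
  x = 6: rhs = 10, matching y values: 6, 7 (2 points).
  x = 7: rhs = 3, matching y values: 4, 9 (2 points).
  x = 8: rhs = 12, matching y values: 5, 8 (2 points).
  x = 9: rhs = 4, matching y values: 2, 11 (2 points).
  x = 10: rhs = 11, matching y values: none (0 points).
  x = 11: rhs = 0, matching y values: 0 (1 points).
  x = 12: rhs = 3, matching y values: 4, 9 (2 points).
Total affine count: 19.
Full point count |E(F_13)| = 19 + 1 = 20.
Hasse bound: |20 − (13+1)| = |6| = 6 ≤ 2√13 ≈ 7.2111 ✓.


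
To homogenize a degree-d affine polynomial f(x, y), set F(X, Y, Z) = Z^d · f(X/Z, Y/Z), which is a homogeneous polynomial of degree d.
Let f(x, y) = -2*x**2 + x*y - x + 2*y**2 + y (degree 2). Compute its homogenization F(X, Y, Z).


F(X, Y, Z) = -2*X**2 + X*Y - X*Z + 2*Y**2 + Y*Z

deg(f) = 2.
Substitute x = X/Z, y = Y/Z into f, then multiply by Z^2.
  monomial -2·x^2·y^0 ↦ -2·X^2·Y^0·Z^0.
  monomial 1·x^1·y^1 ↦ 1·X^1·Y^1·Z^0.
  monomial -1·x^1·y^0 ↦ -1·X^1·Y^0·Z^1.
  monomial 2·x^0·y^2 ↦ 2·X^0·Y^2·Z^0.
  monomial 1·x^0·y^1 ↦ 1·X^0·Y^1·Z^1.
Collecting: F(X, Y, Z) = -2*X**2 + X*Y - X*Z + 2*Y**2 + Y*Z.


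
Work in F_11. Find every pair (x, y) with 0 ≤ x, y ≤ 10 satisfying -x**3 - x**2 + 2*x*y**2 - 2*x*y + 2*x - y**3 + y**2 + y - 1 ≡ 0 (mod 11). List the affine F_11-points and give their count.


Affine F_11-points: {(0, 1), (0, 10), (1, 1), (2, 3), (2, 10), (3, 7), (6, 6), (8, 0), (8, 7), (8, 10), (9, 1), (9, 2), (9, 5), (10, 7)}; count = 14.

For each of the 121 pairs (x, y) ∈ F_11², evaluate f(x, y) mod 11. Record the zeros.
  x = 0: [0↦10, 1↦0, 2↦8, 3↦6, 4↦10, 5↦3, 6↦1, 7↦9, 8↦10, 9↦9, 10↦0]  zeros at y ∈ {1, 10}
  x = 1: [0↦10, 1↦0, 2↦1, 3↦7, 4↦1, 5↦10, 6↦6, 7↦5, 8↦1, 9↦10, 10↦4]  zeros at y ∈ {1}
  x = 2: [0↦2, 1↦3, 2↦8, 3↦0, 4↦6, 5↦9, 6↦3, 7↦4, 8↦6, 9↦3, 10↦0]  zeros at y ∈ {3, 10}
  x = 3: [0↦2, 1↦3, 2↦1, 3↦1, 4↦8, 5↦5, 6↦8, 7↦0, 8↦8, 9↦4, 10↦4]  zeros at y ∈ {7}
  x = 4: [0↦4, 1↦5, 2↦7, 3↦4, 4↦1, 5↦3, 6↦4, 7↦9, 8↦1, 9↦7, 10↦10]  zeros at y ∈ ∅
  x = 5: [0↦2, 1↦3, 2↦9, 3↦3, 4↦1, 5↦8, 6↦7, 7↦3, 8↦1, 9↦6, 10↦1]  zeros at y ∈ ∅
  x = 6: [0↦1, 1↦2, 2↦1, 3↦3, 4↦2, 5↦3, 6↦0, 7↦9, 8↦2, 9↦6, 10↦4]  zeros at y ∈ {6}
  x = 7: [0↦6, 1↦7, 2↦10, 3↦9, 4↦9, 5↦4, 6↦10, 7↦10, 8↦9, 9↦1, 10↦2]  zeros at y ∈ ∅
  x = 8: [0↦0, 1↦1, 2↦8, 3↦4, 4↦5, 5↦5, 6↦9, 7↦0, 8↦5, 9↦7, 10↦0]  zeros at y ∈ {0, 7, 10}
  x = 9: [0↦10, 1↦0, 2↦0, 3↦4, 4↦6, 5↦0, 6↦2, 7↦6, 8↦6, 9↦7, 10↦3]  zeros at y ∈ {1, 2, 5}
  x = 10: [0↦8, 1↦9, 2↦2, 3↦3, 4↦6, 5↦5, 6↦5, 7↦0, 8↦6, 9↦6, 10↦5]  zeros at y ∈ {7}
Collecting zeros: affine points = {(0, 1), (0, 10), (1, 1), (2, 3), (2, 10), (3, 7), (6, 6), (8, 0), (8, 7), (8, 10), (9, 1), (9, 2), (9, 5), (10, 7)}.
Total count |C(F_11)_aff| = 14.


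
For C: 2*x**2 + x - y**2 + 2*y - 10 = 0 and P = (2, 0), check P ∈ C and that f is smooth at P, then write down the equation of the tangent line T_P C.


Tangent line at P: 9*x + 2*y - 18 = 0.

Step 1: f(2, 0) = 0, so P lies on C.
Step 2: partial derivatives
  f_x(x, y) = 4*x + 1, f_y(x, y) = 2 - 2*y.
  f_x(P) = 9, f_y(P) = 2 (gradient nonzero, so P is smooth).
Step 3: tangent line at P: 9·(x − 2) + 2·(y − 0) = 0.
Expanding: 9*x + 2*y - 18 = 0.


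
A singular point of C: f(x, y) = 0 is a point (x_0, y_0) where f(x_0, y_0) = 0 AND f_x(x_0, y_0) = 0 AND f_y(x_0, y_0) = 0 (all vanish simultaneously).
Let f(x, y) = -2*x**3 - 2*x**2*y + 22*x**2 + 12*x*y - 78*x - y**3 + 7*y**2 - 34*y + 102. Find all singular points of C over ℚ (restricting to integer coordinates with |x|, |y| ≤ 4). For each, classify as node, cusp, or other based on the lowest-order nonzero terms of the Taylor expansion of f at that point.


Singular points: {(3, 2)}; classification: cusp.

Compute partial derivatives:
  f_x = -6*x**2 - 4*x*y + 44*x + 12*y - 78.
  f_y = -2*x**2 + 12*x - 3*y**2 + 14*y - 34.
Scan x_0 ∈ {−4, ..., 4}. For each x_0, f_y(x_0, y) is a polynomial in y; find its integer roots y ∈ {−4, ..., 4}, then test f_x and f at those candidates.
  x = -4: f_y(-4, y) = -3*y**2 + 14*y - 114; no integer root y with |y| ≤ 4.
  x = -3: f_y(-3, y) = -3*y**2 + 14*y - 88; no integer root y with |y| ≤ 4.
  x = -2: f_y(-2, y) = -3*y**2 + 14*y - 66; no integer root y with |y| ≤ 4.
  x = -1: f_y(-1, y) = -3*y**2 + 14*y - 48; no integer root y with |y| ≤ 4.
  x = 0: f_y(0, y) = -3*y**2 + 14*y - 34; no integer root y with |y| ≤ 4.
  x = 1: f_y(1, y) = -3*y**2 + 14*y - 24; no integer root y with |y| ≤ 4.
  x = 2: f_y(2, y) = -3*y**2 + 14*y - 18; no integer root y with |y| ≤ 4.
  x = 3: f_y(3, y) = -3*y**2 + 14*y - 16; vanishes at y ∈ {2}. (3, 2): f_x = 0, f = 0 — SINGULAR.
  x = 4: f_y(4, y) = -3*y**2 + 14*y - 18; no integer root y with |y| ≤ 4.
Only singular point on the grid: (3, 2).
Classify: substitute x = 3 + u, y = 2 + v and expand: f = -2*u**3 - 2*u**2*v - v**3 + v**2.
No constant or linear terms (consistent with a singular point). Quadratic part: v**2. Cubic part: -2*u**3 - 2*u**2*v - v**3.
The quadratic part v**2 is a perfect square, so there is a single (double) tangent line v = 0, i.e. y = 2. Restricting the cubic part to that line (v = 0) leaves -2*u**3 ≠ 0, so f is not divisible by v and the branch is v² ≈ 2*u**3 to lowest order — this is a cusp.
Classification: cusp.


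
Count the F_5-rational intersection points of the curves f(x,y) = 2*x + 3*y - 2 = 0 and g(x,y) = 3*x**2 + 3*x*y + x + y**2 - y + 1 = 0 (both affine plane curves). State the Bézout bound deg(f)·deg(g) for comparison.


Common zeros: {(1, 0), (4, 3)}; count = 2; Bézout bound = 2.

deg(f) = 1, deg(g) = 2, so Bézout bound = 2.
Scan x ∈ F_5. For each x, list the y ∈ F_5 with f(x, y) ≡ 0 and those with g(x, y) ≡ 0 (mod 5); the common zeros in that column are the intersection.
  x = 0: f ≡ 0 at y ∈ {4}; g ≡ 0 at y ∈ ∅; common: ∅.
  x = 1: f ≡ 0 at y ∈ {0}; g ≡ 0 at y ∈ {0, 3}; common: {0}.
  x = 2: f ≡ 0 at y ∈ {1}; g ≡ 0 at y ∈ {0}; common: ∅.
  x = 3: f ≡ 0 at y ∈ {2}; g ≡ 0 at y ∈ {1}; common: ∅.
  x = 4: f ≡ 0 at y ∈ {3}; g ≡ 0 at y ∈ {1, 3}; common: {3}.
Collecting: common zeros = {(1, 0), (4, 3)}, so the count is 2.
Comparison with the Bézout bound: 2 ≤ 2 = deg(f)·deg(g), as expected for curves with no common component (the bound is attained).


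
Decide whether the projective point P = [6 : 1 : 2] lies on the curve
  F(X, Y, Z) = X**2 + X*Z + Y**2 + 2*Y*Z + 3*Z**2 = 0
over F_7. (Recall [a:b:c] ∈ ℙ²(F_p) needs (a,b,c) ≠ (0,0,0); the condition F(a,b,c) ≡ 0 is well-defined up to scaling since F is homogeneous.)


F(6,1,2) ≡ 2 (mod 7); P is NOT on the curve.

Evaluate F(6, 1, 2) term-by-term (mod 7).
  X**2 ↦ 1·36·1·1 = 36
  X*Z ↦ 1·6·1·2 = 12
  Y**2 ↦ 1·1·1·1 = 1
  2*Y*Z ↦ 2·1·1·2 = 4
  3*Z**2 ↦ 3·1·1·4 = 12
Sum: F(6, 1, 2) = (36) + (12) + (1) + (4) + (12) = 65.
Reducing mod 7: 65 ≡ 2 (mod 7).
Since F(a, b, c) ≡ 2 ≠ 0 (mod 7), P does NOT lie on the curve.


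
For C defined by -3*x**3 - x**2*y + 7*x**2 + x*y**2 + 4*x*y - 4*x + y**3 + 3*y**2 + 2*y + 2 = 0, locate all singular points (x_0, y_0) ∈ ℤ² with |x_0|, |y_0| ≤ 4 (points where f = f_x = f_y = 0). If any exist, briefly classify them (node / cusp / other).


Singular points: {(1, -1)}; classification: node.

Compute partial derivatives:
  f_x = -9*x**2 - 2*x*y + 14*x + y**2 + 4*y - 4.
  f_y = -x**2 + 2*x*y + 4*x + 3*y**2 + 6*y + 2.
Scan x_0 ∈ {−4, ..., 4}. For each x_0, f_y(x_0, y) is a polynomial in y; find its integer roots y ∈ {−4, ..., 4}, then test f_x and f at those candidates.
  x = -4: f_y(-4, y) = 3*y**2 - 2*y - 30; no integer root y with |y| ≤ 4.
  x = -3: f_y(-3, y) = 3*y**2 - 19; no integer root y with |y| ≤ 4.
  x = -2: f_y(-2, y) = 3*y**2 + 2*y - 10; no integer root y with |y| ≤ 4.
  x = -1: f_y(-1, y) = 3*y**2 + 4*y - 3; no integer root y with |y| ≤ 4.
  x = 0: f_y(0, y) = 3*y**2 + 6*y + 2; no integer root y with |y| ≤ 4.
  x = 1: f_y(1, y) = 3*y**2 + 8*y + 5; vanishes at y ∈ {-1}. (1, -1): f_x = 0, f = 0 — SINGULAR.
  x = 2: f_y(2, y) = 3*y**2 + 10*y + 6; no integer root y with |y| ≤ 4.
  x = 3: f_y(3, y) = 3*y**2 + 12*y + 5; no integer root y with |y| ≤ 4.
  x = 4: f_y(4, y) = 3*y**2 + 14*y + 2; no integer root y with |y| ≤ 4.
Only singular point on the grid: (1, -1).
Classify: substitute x = 1 + u, y = -1 + v and expand: f = -3*u**3 - u**2*v - u**2 + u*v**2 + v**3 + v**2.
No constant or linear terms (consistent with a singular point). Quadratic part: -u**2 + v**2. Cubic part: -3*u**3 - u**2*v + u*v**2 + v**3.
The quadratic part v**2 - u**2 = (v − u)(v + u) splits into two distinct linear factors, so there are two distinct tangent lines y − -1 = ±(x − 1) — this is a node (ordinary double point).
Classification: node.


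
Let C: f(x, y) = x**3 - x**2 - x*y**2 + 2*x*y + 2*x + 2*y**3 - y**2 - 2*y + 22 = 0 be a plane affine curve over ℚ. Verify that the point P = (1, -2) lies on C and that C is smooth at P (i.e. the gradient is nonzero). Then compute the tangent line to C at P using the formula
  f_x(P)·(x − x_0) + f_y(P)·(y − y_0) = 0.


Tangent line at P: -5*x + 32*y + 69 = 0.

Step 1: f(1, -2) = 0, so P lies on C.
Step 2: partial derivatives
  f_x(x, y) = 3*x**2 - 2*x - y**2 + 2*y + 2, f_y(x, y) = -2*x*y + 2*x + 6*y**2 - 2*y - 2.
  f_x(P) = -5, f_y(P) = 32 (gradient nonzero, so P is smooth).
Step 3: tangent line at P: -5·(x − 1) + 32·(y − -2) = 0.
Expanding: -5*x + 32*y + 69 = 0.


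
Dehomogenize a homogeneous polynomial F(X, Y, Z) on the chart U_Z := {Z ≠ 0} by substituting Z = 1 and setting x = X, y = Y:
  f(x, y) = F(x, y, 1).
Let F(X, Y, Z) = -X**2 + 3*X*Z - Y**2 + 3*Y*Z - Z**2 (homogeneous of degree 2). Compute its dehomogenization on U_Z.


f(x, y) = -x**2 + 3*x - y**2 + 3*y - 1

On U_Z we set Z = 1. Each monomial c·X^i·Y^j·Z^k in F becomes c·x^i·y^j·1^k = c·x^i·y^j.
Substituting Z = 1: F(X, Y, 1) = -x**2 + 3*x - y**2 + 3*y - 1.
Note: deg(f) ≤ deg(F) = 2; strict inequality happens when F is divisible by Z (lost terms).


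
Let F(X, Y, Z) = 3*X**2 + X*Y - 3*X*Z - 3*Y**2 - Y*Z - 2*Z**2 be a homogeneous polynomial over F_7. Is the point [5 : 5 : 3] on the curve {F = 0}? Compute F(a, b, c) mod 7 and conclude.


F(5,5,3) ≡ 3 (mod 7); P is NOT on the curve.

Evaluate F(5, 5, 3) term-by-term (mod 7).
  3*X**2 ↦ 3·25·1·1 = 75
  X*Y ↦ 1·5·5·1 = 25
  -3*X*Z ↦ -3·5·1·3 = -45
  -3*Y**2 ↦ -3·1·25·1 = -75
  -Y*Z ↦ -1·1·5·3 = -15
  -2*Z**2 ↦ -2·1·1·9 = -18
Sum: F(5, 5, 3) = (75) + (25) + (-45) + (-75) + (-15) + (-18) = -53.
Reducing mod 7: -53 ≡ 3 (mod 7).
Since F(a, b, c) ≡ 3 ≠ 0 (mod 7), P does NOT lie on the curve.


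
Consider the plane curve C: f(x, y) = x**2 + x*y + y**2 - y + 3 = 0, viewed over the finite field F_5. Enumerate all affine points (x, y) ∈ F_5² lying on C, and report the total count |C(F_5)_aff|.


Affine F_5-points: {(0, 2), (0, 4), (1, 1), (1, 4), (3, 1), (3, 2)}; count = 6.

For each of the 25 pairs (x, y) ∈ F_5², evaluate f(x, y) mod 5. Record the zeros.
  x = 0: [0↦3, 1↦3, 2↦0, 3↦4, 4↦0]  zeros at y ∈ {2, 4}
  x = 1: [0↦4, 1↦0, 2↦3, 3↦3, 4↦0]  zeros at y ∈ {1, 4}
  x = 2: [0↦2, 1↦4, 2↦3, 3↦4, 4↦2]  zeros at y ∈ ∅
  x = 3: [0↦2, 1↦0, 2↦0, 3↦2, 4↦1]  zeros at y ∈ {1, 2}
  x = 4: [0↦4, 1↦3, 2↦4, 3↦2, 4↦2]  zeros at y ∈ ∅
Collecting zeros: affine points = {(0, 2), (0, 4), (1, 1), (1, 4), (3, 1), (3, 2)}.
Total count |C(F_5)_aff| = 6.


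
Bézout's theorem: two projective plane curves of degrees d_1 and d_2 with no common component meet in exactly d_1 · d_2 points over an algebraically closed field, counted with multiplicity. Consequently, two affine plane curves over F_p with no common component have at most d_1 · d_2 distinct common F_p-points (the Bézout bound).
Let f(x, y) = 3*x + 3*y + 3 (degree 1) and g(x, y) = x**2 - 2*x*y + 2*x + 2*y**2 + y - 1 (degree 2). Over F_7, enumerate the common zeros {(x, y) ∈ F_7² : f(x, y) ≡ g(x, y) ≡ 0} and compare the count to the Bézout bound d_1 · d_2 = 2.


Common zeros: {(0, 6)}; count = 1; Bézout bound = 2.

deg(f) = 1, deg(g) = 2, so Bézout bound = 2.
Scan x ∈ F_7. For each x, list the y ∈ F_7 with f(x, y) ≡ 0 and those with g(x, y) ≡ 0 (mod 7); the common zeros in that column are the intersection.
  x = 0: f ≡ 0 at y ∈ {6}; g ≡ 0 at y ∈ {4, 6}; common: {6}.
  x = 1: f ≡ 0 at y ∈ {5}; g ≡ 0 at y ∈ ∅; common: ∅.
  x = 2: f ≡ 0 at y ∈ {4}; g ≡ 0 at y ∈ {0, 5}; common: ∅.
  x = 3: f ≡ 0 at y ∈ {3}; g ≡ 0 at y ∈ {0, 6}; common: ∅.
  x = 4: f ≡ 0 at y ∈ {2}; g ≡ 0 at y ∈ ∅; common: ∅.
  x = 5: f ≡ 0 at y ∈ {1}; g ≡ 0 at y ∈ ∅; common: ∅.
  x = 6: f ≡ 0 at y ∈ {0}; g ≡ 0 at y ∈ {4, 5}; common: ∅.
Collecting: common zeros = {(0, 6)}, so the count is 1.
Comparison with the Bézout bound: 1 ≤ 2 = deg(f)·deg(g), as expected for curves with no common component (the affine F_7-count falls short of the bound because intersections may lie at infinity, over extension fields, or carry multiplicity).


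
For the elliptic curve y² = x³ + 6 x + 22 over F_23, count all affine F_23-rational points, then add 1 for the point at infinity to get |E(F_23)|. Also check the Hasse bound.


Affine points = {(1, 11), (1, 12), (4, 8), (4, 15), (5, 4), (5, 19), (7, 4), (7, 19), (9, 0), (10, 1), (10, 22), (11, 4), (11, 19), (17, 0), (19, 7), (19, 16), (20, 0), (21, 5), (21, 18)}; affine count = 19; |E(F_23)| = 20.

Discriminant check: Δ ∝ 4a³ + 27b² = 4·6³ + 27·22² = 4·216 + 27·484 ≡ 17 (mod 23). Nonzero ⇒ E is nonsingular.
For each x ∈ F_23, compute rhs = x³ + 6·x + 22 mod 23, then count y ∈ F_23 with y² ≡ rhs.
  x = 0: rhs = 22, matching y values: none (0 points).
  x = 1: rhs = 6, matching y values: 11, 12 (2 points).
  x = 2: rhs = 19, matching y values: none (0 points).
  x = 3: rhs = 21, matching y values: none (0 points).
  x = 4: rhs = 18, matching y values: 8, 15 (2 points).
  x = 5: rhs = 16, matching y values: 4, 19 (2 points).
  x = 6: rhs = 21, matching y values: none (0 points).
  x = 7: rhs = 16, matching y values: 4, 19 (2 points).
  x = 8: rhs = 7, matching y values: none (0 points).
  x = 9: rhs = 0, matching y values: 0 (1 points).
  x = 10: rhs = 1, matching y values: 1, 22 (2 points).
  x = 11: rhs = 16, matching y values: 4, 19 (2 points).
  x = 12: rhs = 5, matching y values: none (0 points).
  x = 13: rhs = 20, matching y values: none (0 points).
  x = 14: rhs = 21, matching y values: none (0 points).
  x = 15: rhs = 14, matching y values: none (0 points).
  x = 16: rhs = 5, matching y values: none (0 points).
  x = 17: rhs = 0, matching y values: 0 (1 points).
  x = 18: rhs = 5, matching y values: none (0 points).
  x = 19: rhs = 3, matching y values: 7, 16 (2 points).
  x = 20: rhs = 0, matching y values: 0 (1 points).
  x = 21: rhs = 2, matching y values: 5, 18 (2 points).
  x = 22: rhs = 15, matching y values: none (0 points).
Total affine count: 19.
Full point count |E(F_23)| = 19 + 1 = 20.
Hasse bound: |20 − (23+1)| = |-4| = 4 ≤ 2√23 ≈ 9.5917 ✓.


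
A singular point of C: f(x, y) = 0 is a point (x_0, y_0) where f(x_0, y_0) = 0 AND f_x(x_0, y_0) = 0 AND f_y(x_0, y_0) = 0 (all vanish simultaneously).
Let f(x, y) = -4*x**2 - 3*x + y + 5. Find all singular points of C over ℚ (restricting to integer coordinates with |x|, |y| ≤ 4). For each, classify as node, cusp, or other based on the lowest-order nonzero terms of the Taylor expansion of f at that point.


No singular points in the scanned grid; C is smooth there.

Compute partial derivatives:
  f_x = -8*x - 3.
  f_y = 1.
f_y = 1 is a nonzero constant, so f_y never vanishes: no point (x, y) can satisfy f = f_x = f_y = 0. In particular no (x, y) ∈ {−4, ..., 4}² is singular; the curve is smooth.


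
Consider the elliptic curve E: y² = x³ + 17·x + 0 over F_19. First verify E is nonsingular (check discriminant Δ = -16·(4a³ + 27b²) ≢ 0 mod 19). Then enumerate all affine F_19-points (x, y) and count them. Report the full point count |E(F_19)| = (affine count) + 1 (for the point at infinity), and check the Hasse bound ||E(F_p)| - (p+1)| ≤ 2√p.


Affine points = {(0, 0), (2, 2), (2, 17), (5, 1), (5, 18), (7, 5), (7, 14), (10, 7), (10, 12), (11, 6), (11, 13), (13, 9), (13, 10), (15, 1), (15, 18), (16, 6), (16, 13), (18, 1), (18, 18)}; affine count = 19; |E(F_19)| = 20.

Discriminant check: Δ ∝ 4a³ + 27b² = 4·17³ + 27·0² = 4·4913 + 27·0 ≡ 6 (mod 19). Nonzero ⇒ E is nonsingular.
For each x ∈ F_19, compute rhs = x³ + 17·x + 0 mod 19, then count y ∈ F_19 with y² ≡ rhs.
  x = 0: rhs = 0, matching y values: 0 (1 points).
  x = 1: rhs = 18, matching y values: none (0 points).
  x = 2: rhs = 4, matching y values: 2, 17 (2 points).
  x = 3: rhs = 2, matching y values: none (0 points).
  x = 4: rhs = 18, matching y values: none (0 points).
  x = 5: rhs = 1, matching y values: 1, 18 (2 points).
  x = 6: rhs = 14, matching y values: none (0 points).
  x = 7: rhs = 6, matching y values: 5, 14 (2 points).
  x = 8: rhs = 2, matching y values: none (0 points).
  x = 9: rhs = 8, matching y values: none (0 points).
  x = 10: rhs = 11, matching y values: 7, 12 (2 points).
  x = 11: rhs = 17, matching y values: 6, 13 (2 points).
  x = 12: rhs = 13, matching y values: none (0 points).
  x = 13: rhs = 5, matching y values: 9, 10 (2 points).
  x = 14: rhs = 18, matching y values: none (0 points).
  x = 15: rhs = 1, matching y values: 1, 18 (2 points).
  x = 16: rhs = 17, matching y values: 6, 13 (2 points).
  x = 17: rhs = 15, matching y values: none (0 points).
  x = 18: rhs = 1, matching y values: 1, 18 (2 points).
Total affine count: 19.
Full point count |E(F_19)| = 19 + 1 = 20.
Hasse bound: |20 − (19+1)| = |0| = 0 ≤ 2√19 ≈ 8.7178 ✓.


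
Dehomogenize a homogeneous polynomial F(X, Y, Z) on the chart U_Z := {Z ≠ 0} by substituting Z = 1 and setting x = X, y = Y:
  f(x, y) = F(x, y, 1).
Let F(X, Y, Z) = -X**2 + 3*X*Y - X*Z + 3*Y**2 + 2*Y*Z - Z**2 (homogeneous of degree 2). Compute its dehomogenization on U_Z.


f(x, y) = -x**2 + 3*x*y - x + 3*y**2 + 2*y - 1

On U_Z we set Z = 1. Each monomial c·X^i·Y^j·Z^k in F becomes c·x^i·y^j·1^k = c·x^i·y^j.
Substituting Z = 1: F(X, Y, 1) = -x**2 + 3*x*y - x + 3*y**2 + 2*y - 1.
Note: deg(f) ≤ deg(F) = 2; strict inequality happens when F is divisible by Z (lost terms).


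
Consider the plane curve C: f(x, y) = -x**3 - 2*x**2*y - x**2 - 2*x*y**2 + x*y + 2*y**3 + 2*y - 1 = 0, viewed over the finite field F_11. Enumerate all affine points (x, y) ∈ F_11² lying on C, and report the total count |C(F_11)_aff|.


Affine F_11-points: {(1, 6), (3, 7), (4, 9), (5, 9), (6, 0), (8, 4), (10, 10)}; count = 7.

For each of the 121 pairs (x, y) ∈ F_11², evaluate f(x, y) mod 11. Record the zeros.
  x = 0: [0↦10, 1↦3, 2↦8, 3↦4, 4↦3, 5↦6, 6↦3, 7↦6, 8↦5, 9↦1, 10↦6]  zeros at y ∈ ∅
  x = 1: [0↦8, 1↦9, 2↦7, 3↦3, 4↦9, 5↦4, 6↦0, 7↦9, 8↦10, 9↦4, 10↦3]  zeros at y ∈ {6}
  x = 2: [0↦9, 1↦3, 2↦1, 3↦4, 4↦2, 5↦7, 6↦9, 7↦9, 8↦8, 9↦7, 10↦7]  zeros at y ∈ ∅
  x = 3: [0↦7, 1↦1, 2↦6, 3↦1, 4↦9, 5↦9, 6↦2, 7↦0, 8↦4, 9↦4, 10↦1]  zeros at y ∈ {7}
  x = 4: [0↦7, 1↦8, 2↦5, 3↦10, 4↦2, 5↦4, 6↦6, 7↦9, 8↦3, 9↦0, 10↦1]  zeros at y ∈ {9}
  x = 5: [0↦3, 1↦7, 2↦3, 3↦3, 4↦8, 5↦8, 6↦4, 7↦8, 8↦10, 9↦0, 10↦1]  zeros at y ∈ {9}
  x = 6: [0↦0, 1↦3, 2↦5, 3↦7, 4↦10, 5↦4, 6↦1, 7↦2, 8↦8, 9↦9, 10↦6]  zeros at y ∈ {0}
  x = 7: [0↦3, 1↦1, 2↦5, 3↦5, 4↦2, 5↦8, 6↦2, 7↦7, 8↦2, 9↦10, 10↦10]  zeros at y ∈ ∅
  x = 8: [0↦6, 1↦6, 2↦8, 3↦2, 4↦0, 5↦3, 6↦1, 7↦6, 8↦8, 9↦8, 10↦7]  zeros at y ∈ {4}
  x = 9: [0↦3, 1↦1, 2↦8, 3↦3, 4↦9, 5↦5, 6↦3, 7↦4, 8↦9, 9↦8, 10↦2]  zeros at y ∈ ∅
  x = 10: [0↦10, 1↦2, 2↦10, 3↦2, 4↦1, 5↦8, 6↦2, 7↦6, 8↦10, 9↦4, 10↦0]  zeros at y ∈ {10}
Collecting zeros: affine points = {(1, 6), (3, 7), (4, 9), (5, 9), (6, 0), (8, 4), (10, 10)}.
Total count |C(F_11)_aff| = 7.


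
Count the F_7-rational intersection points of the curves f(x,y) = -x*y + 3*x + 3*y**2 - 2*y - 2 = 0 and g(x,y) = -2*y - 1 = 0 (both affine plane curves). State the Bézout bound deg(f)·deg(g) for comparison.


Common zeros: ∅; count = 0; Bézout bound = 2.

deg(f) = 2, deg(g) = 1, so Bézout bound = 2.
Scan x ∈ F_7. For each x, list the y ∈ F_7 with f(x, y) ≡ 0 and those with g(x, y) ≡ 0 (mod 7); the common zeros in that column are the intersection.
  x = 0: f ≡ 0 at y ∈ {5}; g ≡ 0 at y ∈ {3}; common: ∅.
  x = 1: f ≡ 0 at y ∈ {2, 6}; g ≡ 0 at y ∈ {3}; common: ∅.
  x = 2: f ≡ 0 at y ∈ ∅; g ≡ 0 at y ∈ {3}; common: ∅.
  x = 3: f ≡ 0 at y ∈ {0, 4}; g ≡ 0 at y ∈ {3}; common: ∅.
  x = 4: f ≡ 0 at y ∈ {1}; g ≡ 0 at y ∈ {3}; common: ∅.
  x = 5: f ≡ 0 at y ∈ ∅; g ≡ 0 at y ∈ {3}; common: ∅.
  x = 6: f ≡ 0 at y ∈ ∅; g ≡ 0 at y ∈ {3}; common: ∅.
Collecting: common zeros = ∅, so the count is 0.
Comparison with the Bézout bound: 0 ≤ 2 = deg(f)·deg(g), as expected for curves with no common component (the affine F_7-count falls short of the bound because intersections may lie at infinity, over extension fields, or carry multiplicity).


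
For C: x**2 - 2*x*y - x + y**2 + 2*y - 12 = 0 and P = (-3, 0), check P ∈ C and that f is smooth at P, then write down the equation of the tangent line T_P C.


Tangent line at P: -7*x + 8*y - 21 = 0.

Step 1: f(-3, 0) = 0, so P lies on C.
Step 2: partial derivatives
  f_x(x, y) = 2*x - 2*y - 1, f_y(x, y) = -2*x + 2*y + 2.
  f_x(P) = -7, f_y(P) = 8 (gradient nonzero, so P is smooth).
Step 3: tangent line at P: -7·(x − -3) + 8·(y − 0) = 0.
Expanding: -7*x + 8*y - 21 = 0.


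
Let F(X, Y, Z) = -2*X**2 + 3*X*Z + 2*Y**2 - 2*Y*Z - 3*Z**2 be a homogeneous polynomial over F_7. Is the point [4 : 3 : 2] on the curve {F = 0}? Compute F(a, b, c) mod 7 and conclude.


F(4,3,2) ≡ 0 (mod 7); P is on the curve.

Evaluate F(4, 3, 2) term-by-term (mod 7).
  -2*X**2 ↦ -2·16·1·1 = -32
  3*X*Z ↦ 3·4·1·2 = 24
  2*Y**2 ↦ 2·1·9·1 = 18
  -2*Y*Z ↦ -2·1·3·2 = -12
  -3*Z**2 ↦ -3·1·1·4 = -12
Sum: F(4, 3, 2) = (-32) + (24) + (18) + (-12) + (-12) = -14.
Reducing mod 7: -14 ≡ 0 (mod 7).
Since F(a, b, c) ≡ 0 (mod 7), P lies on the curve.


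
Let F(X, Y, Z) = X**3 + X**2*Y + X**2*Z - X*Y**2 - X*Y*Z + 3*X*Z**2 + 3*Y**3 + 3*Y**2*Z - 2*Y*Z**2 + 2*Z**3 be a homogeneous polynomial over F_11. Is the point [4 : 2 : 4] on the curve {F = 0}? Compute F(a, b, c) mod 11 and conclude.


F(4,2,4) ≡ 0 (mod 11); P is on the curve.

Evaluate F(4, 2, 4) term-by-term (mod 11).
  X**3 ↦ 1·64·1·1 = 64
  X**2*Y ↦ 1·16·2·1 = 32
  X**2*Z ↦ 1·16·1·4 = 64
  -X*Y**2 ↦ -1·4·4·1 = -16
  -X*Y*Z ↦ -1·4·2·4 = -32
  3*X*Z**2 ↦ 3·4·1·16 = 192
  3*Y**3 ↦ 3·1·8·1 = 24
  3*Y**2*Z ↦ 3·1·4·4 = 48
  -2*Y*Z**2 ↦ -2·1·2·16 = -64
  2*Z**3 ↦ 2·1·1·64 = 128
Sum: F(4, 2, 4) = (64) + (32) + (64) + (-16) + (-32) + (192) + (24) + (48) + (-64) + (128) = 440.
Reducing mod 11: 440 ≡ 0 (mod 11).
Since F(a, b, c) ≡ 0 (mod 11), P lies on the curve.


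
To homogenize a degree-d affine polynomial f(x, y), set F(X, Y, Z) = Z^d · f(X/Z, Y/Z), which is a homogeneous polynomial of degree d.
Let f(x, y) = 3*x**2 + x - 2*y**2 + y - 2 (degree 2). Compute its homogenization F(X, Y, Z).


F(X, Y, Z) = 3*X**2 + X*Z - 2*Y**2 + Y*Z - 2*Z**2

deg(f) = 2.
Substitute x = X/Z, y = Y/Z into f, then multiply by Z^2.
  monomial 3·x^2·y^0 ↦ 3·X^2·Y^0·Z^0.
  monomial 1·x^1·y^0 ↦ 1·X^1·Y^0·Z^1.
  monomial -2·x^0·y^2 ↦ -2·X^0·Y^2·Z^0.
  monomial 1·x^0·y^1 ↦ 1·X^0·Y^1·Z^1.
  monomial -2·x^0·y^0 ↦ -2·X^0·Y^0·Z^2.
Collecting: F(X, Y, Z) = 3*X**2 + X*Z - 2*Y**2 + Y*Z - 2*Z**2.


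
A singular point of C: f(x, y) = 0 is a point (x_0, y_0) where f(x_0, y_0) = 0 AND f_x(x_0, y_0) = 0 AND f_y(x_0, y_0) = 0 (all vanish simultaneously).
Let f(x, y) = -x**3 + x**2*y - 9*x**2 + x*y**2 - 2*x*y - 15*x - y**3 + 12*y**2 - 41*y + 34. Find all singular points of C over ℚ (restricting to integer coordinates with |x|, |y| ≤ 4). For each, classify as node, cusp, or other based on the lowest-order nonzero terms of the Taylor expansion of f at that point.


Singular points: {(-2, 3)}; classification: cusp.

Compute partial derivatives:
  f_x = -3*x**2 + 2*x*y - 18*x + y**2 - 2*y - 15.
  f_y = x**2 + 2*x*y - 2*x - 3*y**2 + 24*y - 41.
Scan x_0 ∈ {−4, ..., 4}. For each x_0, f_y(x_0, y) is a polynomial in y; find its integer roots y ∈ {−4, ..., 4}, then test f_x and f at those candidates.
  x = -4: f_y(-4, y) = -3*y**2 + 16*y - 17; no integer root y with |y| ≤ 4.
  x = -3: f_y(-3, y) = -3*y**2 + 18*y - 26; no integer root y with |y| ≤ 4.
  x = -2: f_y(-2, y) = -3*y**2 + 20*y - 33; vanishes at y ∈ {3}. (-2, 3): f_x = 0, f = 0 — SINGULAR.
  x = -1: f_y(-1, y) = -3*y**2 + 22*y - 38; no integer root y with |y| ≤ 4.
  x = 0: f_y(0, y) = -3*y**2 + 24*y - 41; no integer root y with |y| ≤ 4.
  x = 1: f_y(1, y) = -3*y**2 + 26*y - 42; no integer root y with |y| ≤ 4.
  x = 2: f_y(2, y) = -3*y**2 + 28*y - 41; no integer root y with |y| ≤ 4.
  x = 3: f_y(3, y) = -3*y**2 + 30*y - 38; no integer root y with |y| ≤ 4.
  x = 4: f_y(4, y) = -3*y**2 + 32*y - 33; no integer root y with |y| ≤ 4.
Only singular point on the grid: (-2, 3).
Classify: substitute x = -2 + u, y = 3 + v and expand: f = -u**3 + u**2*v + u*v**2 - v**3 + v**2.
No constant or linear terms (consistent with a singular point). Quadratic part: v**2. Cubic part: -u**3 + u**2*v + u*v**2 - v**3.
The quadratic part v**2 is a perfect square, so there is a single (double) tangent line v = 0, i.e. y = 3. Restricting the cubic part to that line (v = 0) leaves -u**3 ≠ 0, so f is not divisible by v and the branch is v² ≈ u**3 to lowest order — this is a cusp.
Classification: cusp.


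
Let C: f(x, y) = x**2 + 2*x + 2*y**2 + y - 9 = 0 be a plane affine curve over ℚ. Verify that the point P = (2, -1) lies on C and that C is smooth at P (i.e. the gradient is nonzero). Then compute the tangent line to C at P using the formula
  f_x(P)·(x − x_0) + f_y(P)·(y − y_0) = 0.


Tangent line at P: 6*x - 3*y - 15 = 0.

Step 1: f(2, -1) = 0, so P lies on C.
Step 2: partial derivatives
  f_x(x, y) = 2*x + 2, f_y(x, y) = 4*y + 1.
  f_x(P) = 6, f_y(P) = -3 (gradient nonzero, so P is smooth).
Step 3: tangent line at P: 6·(x − 2) + -3·(y − -1) = 0.
Expanding: 6*x - 3*y - 15 = 0.


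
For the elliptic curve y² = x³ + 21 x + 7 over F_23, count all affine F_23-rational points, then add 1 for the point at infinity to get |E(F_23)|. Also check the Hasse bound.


Affine points = {(1, 11), (1, 12), (6, 2), (6, 21), (12, 3), (12, 20), (13, 4), (13, 19), (14, 3), (14, 20), (16, 0), (20, 3), (20, 20), (21, 7), (21, 16), (22, 10), (22, 13)}; affine count = 17; |E(F_23)| = 18.

Discriminant check: Δ ∝ 4a³ + 27b² = 4·21³ + 27·7² = 4·9261 + 27·49 ≡ 3 (mod 23). Nonzero ⇒ E is nonsingular.
For each x ∈ F_23, compute rhs = x³ + 21·x + 7 mod 23, then count y ∈ F_23 with y² ≡ rhs.
  x = 0: rhs = 7, matching y values: none (0 points).
  x = 1: rhs = 6, matching y values: 11, 12 (2 points).
  x = 2: rhs = 11, matching y values: none (0 points).
  x = 3: rhs = 5, matching y values: none (0 points).
  x = 4: rhs = 17, matching y values: none (0 points).
  x = 5: rhs = 7, matching y values: none (0 points).
  x = 6: rhs = 4, matching y values: 2, 21 (2 points).
  x = 7: rhs = 14, matching y values: none (0 points).
  x = 8: rhs = 20, matching y values: none (0 points).
  x = 9: rhs = 5, matching y values: none (0 points).
  x = 10: rhs = 21, matching y values: none (0 points).
  x = 11: rhs = 5, matching y values: none (0 points).
  x = 12: rhs = 9, matching y values: 3, 20 (2 points).
  x = 13: rhs = 16, matching y values: 4, 19 (2 points).
  x = 14: rhs = 9, matching y values: 3, 20 (2 points).
  x = 15: rhs = 17, matching y values: none (0 points).
  x = 16: rhs = 0, matching y values: 0 (1 points).
  x = 17: rhs = 10, matching y values: none (0 points).
  x = 18: rhs = 7, matching y values: none (0 points).
  x = 19: rhs = 20, matching y values: none (0 points).
  x = 20: rhs = 9, matching y values: 3, 20 (2 points).
  x = 21: rhs = 3, matching y values: 7, 16 (2 points).
  x = 22: rhs = 8, matching y values: 10, 13 (2 points).
Total affine count: 17.
Full point count |E(F_23)| = 17 + 1 = 18.
Hasse bound: |18 − (23+1)| = |-6| = 6 ≤ 2√23 ≈ 9.5917 ✓.
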